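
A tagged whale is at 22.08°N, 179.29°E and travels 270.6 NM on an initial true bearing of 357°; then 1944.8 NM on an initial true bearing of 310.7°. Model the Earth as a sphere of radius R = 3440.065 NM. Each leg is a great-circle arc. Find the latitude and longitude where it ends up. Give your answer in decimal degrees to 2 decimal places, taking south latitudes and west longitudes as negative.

Apply the spherical direct solution leg by leg, carrying full precision between legs.
Leg 1: from (22.08°, 179.29°), δ = 270.6/3440.065 = 0.078661 rad, θ = 357° → φ = 26.58°, λ = 179.03°.
Leg 2: from (26.58°, 179.03°), δ = 1944.8/3440.065 = 0.565338 rad, θ = 310.7° → φ = 43.65°, λ = 144.88°.

latitude 43.65°, longitude 144.88°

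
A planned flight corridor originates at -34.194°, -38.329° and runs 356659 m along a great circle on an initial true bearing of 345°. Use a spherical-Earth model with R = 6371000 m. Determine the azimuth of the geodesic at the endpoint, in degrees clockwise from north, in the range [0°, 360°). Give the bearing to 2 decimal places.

final bearing 345.52°

The arc subtends δ = 356659/6371000 = 0.055982 rad at the centre.
With φ₁ = -34.194° = -0.596798 rad and θ = 345° = 6.021386 rad:
sin φ₂ = sin φ₁ cos δ + cos φ₁ sin δ cos θ = (-0.561997)(0.998433) + (0.827139)(0.055952)(0.965926) = -0.516413
φ₂ = asin(-0.516413) = -0.542657 rad = -31.092°.
Then Δλ = atan2(-0.011978, 0.708211) = -0.016912 rad, from sin θ sin δ cos φ₁ over cos δ − sin φ₁ sin φ₂.
Hence λ₂ = -38.329° + -0.969° = -39.298°.
The forward bearing on arrival equals the back-azimuth from the destination plus 180°.
Back-azimuth from P₂ (-31.09°, -39.30°) to P₁ (-34.19°, -38.33°), with Δλ' = λ₁ − λ₂ = 0.97°: atan2( sin Δλ' cos φ₁ , cos φ₂ sin φ₁ − sin φ₂ cos φ₁ cos Δλ' ) = 165.52°.
Final bearing = (165.52° + 180°) mod 360° = 345.52°.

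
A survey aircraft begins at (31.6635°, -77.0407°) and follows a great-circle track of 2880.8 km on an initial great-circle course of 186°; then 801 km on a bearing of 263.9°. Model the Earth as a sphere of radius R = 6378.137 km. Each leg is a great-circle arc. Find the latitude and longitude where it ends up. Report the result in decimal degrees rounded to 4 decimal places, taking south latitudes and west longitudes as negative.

latitude 5.0933°, longitude -86.8526°

Apply the spherical direct solution leg by leg, carrying full precision between legs.
Leg 1: from (31.6635°, -77.0407°), δ = 2880.8/6378.137 = 0.451668 rad, θ = 186° → φ = 5.9020°, λ = -79.6696°.
Leg 2: from (5.9020°, -79.6696°), δ = 801/6378.137 = 0.125585 rad, θ = 263.9° → φ = 5.0933°, λ = -86.8526°.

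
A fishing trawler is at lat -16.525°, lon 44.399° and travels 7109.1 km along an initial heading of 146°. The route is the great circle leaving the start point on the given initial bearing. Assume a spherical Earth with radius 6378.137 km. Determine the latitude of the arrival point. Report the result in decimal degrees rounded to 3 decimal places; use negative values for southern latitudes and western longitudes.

Central angle δ = d/R = 1.114604 rad.
With φ₁ = -16.525° = -0.288416 rad and θ = 146° = 2.548181 rad:
Destination latitude: φ₂ = arcsin( sin φ₁ cos δ + cos φ₁ sin δ cos θ ) = arcsin(-0.838819) = -57.016°.
For the longitude increment, Δλ = atan2( sin θ sin δ cos φ₁, cos δ − sin φ₁ sin φ₂ ) = atan2(0.481273, 0.201944) = 67.237°.
λ₂ = 44.399° + 67.237° = 111.636°.

latitude -57.016°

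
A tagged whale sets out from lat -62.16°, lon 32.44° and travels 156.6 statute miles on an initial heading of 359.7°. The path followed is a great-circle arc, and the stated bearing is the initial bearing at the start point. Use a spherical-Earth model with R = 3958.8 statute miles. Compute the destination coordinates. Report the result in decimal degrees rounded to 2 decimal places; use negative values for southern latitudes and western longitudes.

latitude -59.89°, longitude 32.42°

δ = 156.6/3958.8 = 0.039557 rad (2.2665°).
Converting: φ₁ = -1.084897 rad, θ = 6.277949 rad.
Applying the spherical law of cosines for sides, sin φ₂ = sin φ₁ cos δ + cos φ₁ sin δ cos θ = -0.865095, so φ₂ = -59.89°.
Then Δλ = atan2(-0.000097, 0.234253) = -0.000413 rad, from sin θ sin δ cos φ₁ over cos δ − sin φ₁ sin φ₂.
λ₂ = λ₁ + Δλ = 32.42°.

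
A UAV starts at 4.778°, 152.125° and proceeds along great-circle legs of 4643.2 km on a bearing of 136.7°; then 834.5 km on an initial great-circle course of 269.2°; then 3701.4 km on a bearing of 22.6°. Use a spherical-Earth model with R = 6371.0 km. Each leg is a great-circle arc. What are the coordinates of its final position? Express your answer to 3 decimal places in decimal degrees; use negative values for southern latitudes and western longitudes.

Apply the spherical direct solution leg by leg, carrying full precision between legs.
Leg 1: from (4.778°, 152.125°), δ = 4643.2/6371 = 0.728802 rad, θ = 136.7° → φ = -24.889°, λ = -177.643°.
Leg 2: from (-24.889°, -177.643°), δ = 834.5/6371 = 0.130984 rad, θ = 269.2° → φ = -24.766°, λ = 174.088°.
Leg 3: from (-24.766°, 174.088°), δ = 3701.4/6371 = 0.580976 rad, θ = 22.6° → φ = 6.310°, λ = -173.661°.

latitude 6.310°, longitude -173.661°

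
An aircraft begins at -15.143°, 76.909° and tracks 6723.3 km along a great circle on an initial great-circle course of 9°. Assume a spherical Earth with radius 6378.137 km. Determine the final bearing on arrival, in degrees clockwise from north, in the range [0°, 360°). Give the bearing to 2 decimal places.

final bearing 12.21°

Angular distance δ = d/R = 6723.3 / 6378.137 = 1.054117 rad.
Converting: φ₁ = -0.264295 rad, θ = 0.157080 rad.
sin φ₂ = sin φ₁ cos δ + cos φ₁ sin δ cos θ = (-0.261229)(0.493996) + (0.965277)(0.869464)(0.987688) = 0.699895
φ₂ = asin(0.699895) = 0.775250 rad = 44.419°.
Then Δλ = atan2(0.131291, 0.676829) = 0.191601 rad, from sin θ sin δ cos φ₁ over cos δ − sin φ₁ sin φ₂.
Hence λ₂ = 76.909° + 10.978° = 87.887°.
The forward bearing on arrival equals the back-azimuth from the destination plus 180°.
Back-azimuth from P₂ (44.42°, 87.89°) to P₁ (-15.14°, 76.91°), with Δλ' = λ₁ − λ₂ = -10.98°: atan2( sin Δλ' cos φ₁ , cos φ₂ sin φ₁ − sin φ₂ cos φ₁ cos Δλ' ) = 192.21°.
Final bearing = (192.21° + 180°) mod 360° = 12.21°.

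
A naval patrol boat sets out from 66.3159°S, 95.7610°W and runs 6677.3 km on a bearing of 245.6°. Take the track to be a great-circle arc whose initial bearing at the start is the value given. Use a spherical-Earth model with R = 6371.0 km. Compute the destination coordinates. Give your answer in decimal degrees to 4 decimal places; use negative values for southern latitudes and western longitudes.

Angular distance δ = d/R = 6677.3 / 6371 = 1.048077 rad.
Converting: φ₁ = -1.157431 rad, θ = 4.286529 rad.
Applying the spherical law of cosines for sides, sin φ₂ = sin φ₁ cos δ + cos φ₁ sin δ cos θ = -0.600972, so φ₂ = -36.9395°.
For the longitude increment, Δλ = atan2( sin θ sin δ cos φ₁, cos δ − sin φ₁ sin φ₂ ) = atan2(-0.316967, -0.051116) = -99.1610°.
λ₂ = -95.7610° + -99.1610° = -194.9220°, normalized to (−180°, 180°] → 165.0780°.

latitude -36.9395°, longitude 165.0780°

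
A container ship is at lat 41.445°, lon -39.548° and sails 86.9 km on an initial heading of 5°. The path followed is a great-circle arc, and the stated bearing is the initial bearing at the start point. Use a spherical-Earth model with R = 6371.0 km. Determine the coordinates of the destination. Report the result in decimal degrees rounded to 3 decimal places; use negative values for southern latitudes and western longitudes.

δ = 86.9/6371 = 0.013640 rad (0.7815°).
With φ₁ = 41.445° = 0.723352 rad and θ = 5° = 0.087266 rad:
sin φ₂ = sin φ₁ cos δ + cos φ₁ sin δ cos θ = (0.661901)(0.999907) + (0.749591)(0.013640)(0.996195) = 0.672024
φ₂ = asin(0.672024) = 0.736939 rad = 42.224°.
Δλ = atan2( sin θ sin δ cos φ₁ , cos δ − sin φ₁ sin φ₂ ) = atan2(0.000891, 0.555094) = 0.001605 rad = 0.092°.
λ₂ = -39.548° + 0.092° = -39.456°.

latitude 42.224°, longitude -39.456°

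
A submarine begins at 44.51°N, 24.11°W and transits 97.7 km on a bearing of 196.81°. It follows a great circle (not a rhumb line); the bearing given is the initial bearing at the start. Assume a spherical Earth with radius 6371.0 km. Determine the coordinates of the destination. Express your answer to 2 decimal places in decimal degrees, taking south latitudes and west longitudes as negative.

Angular distance δ = d/R = 97.7 / 6371 = 0.015335 rad.
With φ₁ = 44.51° = 0.776846 rad and θ = 196.81° = 3.434983 rad:
Destination latitude: φ₂ = arcsin( sin φ₁ cos δ + cos φ₁ sin δ cos θ ) = arcsin(0.690483) = 43.67°.
For the longitude increment, Δλ = atan2( sin θ sin δ cos φ₁, cos δ − sin φ₁ sin φ₂ ) = atan2(-0.003163, 0.515830) = -0.35°.
Hence λ₂ = -24.11° + -0.35° = -24.46°.

latitude 43.67°, longitude -24.46°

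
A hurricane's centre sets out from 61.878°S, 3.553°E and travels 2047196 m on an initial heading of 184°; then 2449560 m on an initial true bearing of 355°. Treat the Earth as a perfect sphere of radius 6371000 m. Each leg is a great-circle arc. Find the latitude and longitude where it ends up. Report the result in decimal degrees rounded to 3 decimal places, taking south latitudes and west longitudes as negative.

latitude -58.164°, longitude -7.412°

Apply the spherical direct solution leg by leg, carrying full precision between legs.
Leg 1: from (-61.878°, 3.553°), δ = 2047196/6371000 = 0.321330 rad, θ = 184° → φ = -80.166°, λ = -3.859°.
Leg 2: from (-80.166°, -3.859°), δ = 2449560/6371000 = 0.384486 rad, θ = 355° → φ = -58.164°, λ = -7.412°.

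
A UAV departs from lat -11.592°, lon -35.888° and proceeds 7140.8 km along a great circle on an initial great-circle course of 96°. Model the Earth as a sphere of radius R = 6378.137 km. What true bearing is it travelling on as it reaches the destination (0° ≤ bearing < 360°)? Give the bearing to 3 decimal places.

Angular distance δ = d/R = 7140.8 / 6378.137 = 1.119575 rad.
Converting: φ₁ = -0.202319 rad, θ = 1.675516 rad.
sin φ₂ = sin φ₁ cos δ + cos φ₁ sin δ cos θ = (-0.200941)(0.436065) + (0.979603)(0.899915)(-0.104528) = -0.179772
φ₂ = asin(-0.179772) = -0.180754 rad = -10.356°.
For the longitude increment, Δλ = atan2( sin θ sin δ cos φ₁, cos δ − sin φ₁ sin φ₂ ) = atan2(0.876730, 0.399942) = 65.479°.
λ₂ = λ₁ + Δλ = 29.591°.
The forward bearing on arrival equals the back-azimuth from the destination plus 180°.
Back-azimuth from P₂ (-10.356°, 29.591°) to P₁ (-11.592°, -35.888°), with Δλ' = λ₁ − λ₂ = -65.479°: atan2( sin Δλ' cos φ₁ , cos φ₂ sin φ₁ − sin φ₂ cos φ₁ cos Δλ' ) = 262.043°.
Final bearing = (262.043° + 180°) mod 360° = 82.043°.

final bearing 82.043°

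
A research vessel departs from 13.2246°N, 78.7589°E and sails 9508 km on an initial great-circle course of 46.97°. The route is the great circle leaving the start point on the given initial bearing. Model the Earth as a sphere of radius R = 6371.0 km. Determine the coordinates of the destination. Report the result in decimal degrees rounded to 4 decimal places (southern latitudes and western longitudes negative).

δ = 9508/6371 = 1.492387 rad (85.5075°).
Start latitude φ₁ = 0.230813 rad; initial bearing θ = 0.819781 rad.
Applying the spherical law of cosines for sides, sin φ₂ = sin φ₁ cos δ + cos φ₁ sin δ cos θ = 0.680163, so φ₂ = 42.8564°.
Δλ = atan2( sin θ sin δ cos φ₁ , cos δ − sin φ₁ sin φ₂ ) = atan2(0.709425, -0.077272) = 1.679290 rad = 96.2162°.
Hence λ₂ = 78.7589° + 96.2162° = 174.9751°.

latitude 42.8564°, longitude 174.9751°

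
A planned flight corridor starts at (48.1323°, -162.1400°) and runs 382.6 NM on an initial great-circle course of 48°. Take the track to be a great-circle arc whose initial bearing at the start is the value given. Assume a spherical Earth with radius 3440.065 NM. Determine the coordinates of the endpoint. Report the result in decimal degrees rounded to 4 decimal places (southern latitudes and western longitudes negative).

Central angle δ = d/R = 0.111219 rad.
Start latitude φ₁ = 0.840067 rad; initial bearing θ = 0.837758 rad.
Applying the spherical law of cosines for sides, sin φ₂ = sin φ₁ cos δ + cos φ₁ sin δ cos θ = 0.789653, so φ₂ = 52.1531°.
Δλ = atan2( sin θ sin δ cos φ₁ , cos δ − sin φ₁ sin φ₂ ) = atan2(0.055049, 0.405776) = 0.134841 rad = 7.7258°.
λ₂ = -162.1400° + 7.7258° = -154.4142°.

latitude 52.1531°, longitude -154.4142°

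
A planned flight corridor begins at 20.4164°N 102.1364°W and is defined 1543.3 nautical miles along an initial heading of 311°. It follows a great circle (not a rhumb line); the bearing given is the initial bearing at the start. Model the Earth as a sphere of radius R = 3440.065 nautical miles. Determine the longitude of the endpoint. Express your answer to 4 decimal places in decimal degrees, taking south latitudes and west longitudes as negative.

Angular distance δ = d/R = 1543.3 / 3440.065 = 0.448625 rad.
With φ₁ = 20.4164° = 0.356333 rad and θ = 311° = 5.427974 rad:
sin φ₂ = sin φ₁ cos δ + cos φ₁ sin δ cos θ = (0.348840)(0.901044) + (0.937182)(0.433727)(0.656059) = 0.580996
φ₂ = asin(0.580996) = 0.619952 rad = 35.5207°.
Δλ = atan2( sin θ sin δ cos φ₁ , cos δ − sin φ₁ sin φ₂ ) = atan2(-0.306775, 0.698369) = -0.413898 rad = -23.7146°.
λ₂ = -102.1364° + -23.7146° = -125.8510°.

longitude -125.8510°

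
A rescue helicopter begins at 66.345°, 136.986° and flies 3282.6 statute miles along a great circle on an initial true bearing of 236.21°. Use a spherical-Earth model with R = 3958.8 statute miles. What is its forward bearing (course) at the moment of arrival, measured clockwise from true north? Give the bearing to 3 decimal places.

δ = 3282.6/3958.8 = 0.829191 rad (47.5091°).
Converting: φ₁ = 1.157939 rad, θ = 4.122642 rad.
Destination latitude: φ₂ = arcsin( sin φ₁ cos δ + cos φ₁ sin δ cos θ ) = arcsin(0.454176) = 27.012°.
Δλ = atan2( sin θ sin δ cos φ₁ , cos δ − sin φ₁ sin φ₂ ) = atan2(-0.245884, 0.259458) = -0.758543 rad = -43.461°.
λ₂ = λ₁ + Δλ = 93.525°.
The forward bearing on arrival equals the back-azimuth from the destination plus 180°.
Back-azimuth from P₂ (27.012°, 93.525°) to P₁ (66.345°, 136.986°), with Δλ' = λ₁ − λ₂ = 43.461°: atan2( sin Δλ' cos φ₁ , cos φ₂ sin φ₁ − sin φ₂ cos φ₁ cos Δλ' ) = 21.980°.
Final bearing = (21.980° + 180°) mod 360° = 201.980°.

final bearing 201.980°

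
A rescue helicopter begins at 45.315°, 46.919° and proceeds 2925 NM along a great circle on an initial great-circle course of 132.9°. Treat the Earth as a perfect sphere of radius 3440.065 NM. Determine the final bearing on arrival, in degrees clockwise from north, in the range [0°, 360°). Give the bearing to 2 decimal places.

final bearing 148.79°

The arc subtends δ = 2925/3440.065 = 0.850275 rad at the centre.
Converting: φ₁ = 0.790896 rad, θ = 2.319543 rad.
sin φ₂ = sin φ₁ cos δ + cos φ₁ sin δ cos θ = (0.710984)(0.659777) + (0.703209)(0.751462)(-0.680721) = 0.109374
φ₂ = asin(0.109374) = 0.109593 rad = 6.279°.
For the longitude increment, Δλ = atan2( sin θ sin δ cos φ₁, cos δ − sin φ₁ sin φ₂ ) = atan2(0.387101, 0.582014) = 33.628°.
λ₂ = 46.919° + 33.628° = 80.547°.
The forward bearing on arrival equals the back-azimuth from the destination plus 180°.
Back-azimuth from P₂ (6.28°, 80.55°) to P₁ (45.31°, 46.92°), with Δλ' = λ₁ − λ₂ = -33.63°: atan2( sin Δλ' cos φ₁ , cos φ₂ sin φ₁ − sin φ₂ cos φ₁ cos Δλ' ) = 328.79°.
Final bearing = (328.79° + 180°) mod 360° = 148.79°.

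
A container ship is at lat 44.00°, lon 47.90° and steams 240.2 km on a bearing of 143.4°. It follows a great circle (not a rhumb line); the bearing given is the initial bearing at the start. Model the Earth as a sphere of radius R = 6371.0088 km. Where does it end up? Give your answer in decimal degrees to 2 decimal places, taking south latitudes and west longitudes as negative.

Angular distance δ = d/R = 240.2 / 6371.0088 = 0.037702 rad.
Start latitude φ₁ = 0.767945 rad; initial bearing θ = 2.502802 rad.
Destination latitude: φ₂ = arcsin( sin φ₁ cos δ + cos φ₁ sin δ cos θ ) = arcsin(0.672397) = 42.25°.
Δλ = atan2( sin θ sin δ cos φ₁ , cos δ − sin φ₁ sin φ₂ ) = atan2(0.016166, 0.532203) = 0.030367 rad = 1.74°.
λ₂ = λ₁ + Δλ = 49.64°.

latitude 42.25°, longitude 49.64°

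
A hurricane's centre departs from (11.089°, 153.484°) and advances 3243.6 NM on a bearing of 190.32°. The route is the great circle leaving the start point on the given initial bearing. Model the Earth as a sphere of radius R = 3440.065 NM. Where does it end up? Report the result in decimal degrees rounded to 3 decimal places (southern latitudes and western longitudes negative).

latitude -41.937°, longitude 142.246°

The arc subtends δ = 3243.6/3440.065 = 0.942889 rad at the centre.
With φ₁ = 11.089° = 0.193540 rad and θ = 190.32° = 3.321711 rad:
Applying the spherical law of cosines for sides, sin φ₂ = sin φ₁ cos δ + cos φ₁ sin δ cos θ = -0.668315, so φ₂ = -41.937°.
Δλ = atan2( sin θ sin δ cos φ₁ , cos δ − sin φ₁ sin φ₂ ) = atan2(-0.142268, 0.715992) = -0.196146 rad = -11.238°.
λ₂ = λ₁ + Δλ = 142.246°.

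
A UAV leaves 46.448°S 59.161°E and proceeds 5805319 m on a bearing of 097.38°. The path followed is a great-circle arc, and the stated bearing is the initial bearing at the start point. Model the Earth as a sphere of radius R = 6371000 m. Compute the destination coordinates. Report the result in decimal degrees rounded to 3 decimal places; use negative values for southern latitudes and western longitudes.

latitude -30.935°, longitude 125.178°

Central angle δ = d/R = 0.911210 rad.
With φ₁ = -46.448° = -0.810671 rad and θ = 97.38° = 1.699602 rad:
sin φ₂ = sin φ₁ cos δ + cos φ₁ sin δ cos θ = (-0.724749)(0.612790) + (0.689013)(0.790246)(-0.128449) = -0.514058
φ₂ = asin(-0.514058) = -0.539910 rad = -30.935°.
Then Δλ = atan2(0.539979, 0.240226) = 1.152207 rad, from sin θ sin δ cos φ₁ over cos δ − sin φ₁ sin φ₂.
λ₂ = 59.161° + 66.017° = 125.178°.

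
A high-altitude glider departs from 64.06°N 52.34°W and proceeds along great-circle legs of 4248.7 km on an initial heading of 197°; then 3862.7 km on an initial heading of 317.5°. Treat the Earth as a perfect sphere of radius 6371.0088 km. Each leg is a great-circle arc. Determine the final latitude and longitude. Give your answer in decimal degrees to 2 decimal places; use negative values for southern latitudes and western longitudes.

latitude 48.04°, longitude -99.17°

Apply the spherical direct solution leg by leg, carrying full precision between legs.
Leg 1: from (64.06°, -52.34°), δ = 4248.7/6371.0088 = 0.666880 rad, θ = 197° → φ = 26.61°, λ = -64.01°.
Leg 2: from (26.61°, -64.01°), δ = 3862.7/6371.0088 = 0.606293 rad, θ = 317.5° → φ = 48.04°, λ = -99.17°.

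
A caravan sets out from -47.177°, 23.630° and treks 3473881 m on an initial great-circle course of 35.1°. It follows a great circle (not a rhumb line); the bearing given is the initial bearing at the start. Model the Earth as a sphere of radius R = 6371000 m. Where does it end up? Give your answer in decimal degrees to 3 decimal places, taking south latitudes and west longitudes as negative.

latitude -19.796°, longitude 42.109°

δ = 3473881/6371000 = 0.545265 rad (31.2414°).
Converting: φ₁ = -0.823394 rad, θ = 0.612611 rad.
sin φ₂ = sin φ₁ cos δ + cos φ₁ sin δ cos θ = (-0.733457)(0.854990) + (0.679736)(0.518644)(0.818150) = -0.338667
φ₂ = asin(-0.338667) = -0.345500 rad = -19.796°.
For the longitude increment, Δλ = atan2( sin θ sin δ cos φ₁, cos δ − sin φ₁ sin φ₂ ) = atan2(0.202713, 0.606592) = 18.479°.
λ₂ = λ₁ + Δλ = 42.109°.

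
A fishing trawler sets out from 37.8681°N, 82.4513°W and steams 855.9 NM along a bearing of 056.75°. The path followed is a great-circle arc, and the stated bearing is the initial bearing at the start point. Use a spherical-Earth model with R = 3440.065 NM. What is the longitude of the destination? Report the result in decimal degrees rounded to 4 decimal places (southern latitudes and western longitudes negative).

The arc subtends δ = 855.9/3440.065 = 0.248803 rad at the centre.
Start latitude φ₁ = 0.660923 rad; initial bearing θ = 0.990474 rad.
Applying the spherical law of cosines for sides, sin φ₂ = sin φ₁ cos δ + cos φ₁ sin δ cos θ = 0.701528, so φ₂ = 44.5497°.
Δλ = atan2( sin θ sin δ cos φ₁ , cos δ − sin φ₁ sin φ₂ ) = atan2(0.162567, 0.538578) = 0.293149 rad = 16.7962°.
λ₂ = -82.4513° + 16.7962° = -65.6551°.

longitude -65.6551°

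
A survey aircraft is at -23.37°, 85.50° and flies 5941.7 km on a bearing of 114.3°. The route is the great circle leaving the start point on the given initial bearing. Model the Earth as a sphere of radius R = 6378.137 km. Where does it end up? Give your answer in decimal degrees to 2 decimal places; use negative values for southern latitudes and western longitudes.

latitude -32.67°, longitude 145.83°

δ = 5941.7/6378.137 = 0.931573 rad (53.3752°).
With φ₁ = -23.37° = -0.407883 rad and θ = 114.3° = 1.994911 rad:
sin φ₂ = sin φ₁ cos δ + cos φ₁ sin δ cos θ = (-0.396667)(0.596572) + (0.917962)(0.802559)(-0.411514) = -0.539811
φ₂ = asin(-0.539811) = -0.570213 rad = -32.67°.
Δλ = atan2( sin θ sin δ cos φ₁ , cos δ − sin φ₁ sin φ₂ ) = atan2(0.671448, 0.382447) = 1.053041 rad = 60.33°.
λ₂ = 85.50° + 60.33° = 145.83°.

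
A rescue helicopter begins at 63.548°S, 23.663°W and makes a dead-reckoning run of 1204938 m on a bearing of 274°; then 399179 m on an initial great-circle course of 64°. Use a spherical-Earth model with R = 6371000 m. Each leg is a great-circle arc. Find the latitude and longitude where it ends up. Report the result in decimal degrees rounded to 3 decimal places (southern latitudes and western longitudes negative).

Apply the spherical direct solution leg by leg, carrying full precision between legs.
Leg 1: from (-63.548°, -23.663°), δ = 1204938/6371000 = 0.189129 rad, θ = 274° → φ = -60.868°, λ = -46.322°.
Leg 2: from (-60.868°, -46.322°), δ = 399179/6371000 = 0.062656 rad, θ = 64° → φ = -59.140°, λ = -40.023°.

latitude -59.140°, longitude -40.023°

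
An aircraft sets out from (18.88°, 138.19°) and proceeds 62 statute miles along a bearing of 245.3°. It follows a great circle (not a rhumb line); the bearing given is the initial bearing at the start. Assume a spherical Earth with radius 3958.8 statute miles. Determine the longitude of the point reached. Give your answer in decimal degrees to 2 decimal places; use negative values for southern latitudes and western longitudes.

Angular distance δ = d/R = 62 / 3958.8 = 0.015661 rad.
With φ₁ = 18.88° = 0.329518 rad and θ = 245.3° = 4.281293 rad:
Destination latitude: φ₂ = arcsin( sin φ₁ cos δ + cos φ₁ sin δ cos θ ) = arcsin(0.317355) = 18.50°.
Then Δλ = atan2(-0.013462, 0.897185) = -0.015004 rad, from sin θ sin δ cos φ₁ over cos δ − sin φ₁ sin φ₂.
λ₂ = λ₁ + Δλ = 137.33°.

longitude 137.33°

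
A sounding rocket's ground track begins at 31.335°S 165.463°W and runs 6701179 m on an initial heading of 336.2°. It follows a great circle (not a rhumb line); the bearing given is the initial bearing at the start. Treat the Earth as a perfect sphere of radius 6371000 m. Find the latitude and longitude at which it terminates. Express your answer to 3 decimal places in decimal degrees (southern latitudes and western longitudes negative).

The arc subtends δ = 6701179/6371000 = 1.051825 rad at the centre.
Start latitude φ₁ = -0.546899 rad; initial bearing θ = 5.867797 rad.
sin φ₂ = sin φ₁ cos δ + cos φ₁ sin δ cos θ = (-0.520041)(0.495987) + (0.854141)(0.868330)(0.914960) = 0.420671
φ₂ = asin(0.420671) = 0.434184 rad = 24.877°.
For the longitude increment, Δλ = atan2( sin θ sin δ cos φ₁, cos δ − sin φ₁ sin φ₂ ) = atan2(-0.299300, 0.714753) = -22.721°.
λ₂ = -165.463° + -22.721° = -188.184°, normalized to (−180°, 180°] → 171.816°.

latitude 24.877°, longitude 171.816°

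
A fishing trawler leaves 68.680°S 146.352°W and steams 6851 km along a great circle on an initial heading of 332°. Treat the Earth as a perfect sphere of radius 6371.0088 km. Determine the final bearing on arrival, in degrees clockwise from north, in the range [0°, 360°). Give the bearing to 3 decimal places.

Angular distance δ = d/R = 6851 / 6371.0088 = 1.075340 rad.
Converting: φ₁ = -1.198692 rad, θ = 5.794493 rad.
Applying the spherical law of cosines for sides, sin φ₂ = sin φ₁ cos δ + cos φ₁ sin δ cos θ = -0.160480, so φ₂ = -9.235°.
For the longitude increment, Δλ = atan2( sin θ sin δ cos φ₁, cos δ − sin φ₁ sin φ₂ ) = atan2(-0.150164, 0.325936) = -24.736°.
λ₂ = -146.352° + -24.736° = -171.088°.
The forward bearing on arrival equals the back-azimuth from the destination plus 180°.
Back-azimuth from P₂ (-9.235°, -171.088°) to P₁ (-68.680°, -146.352°), with Δλ' = λ₁ − λ₂ = 24.736°: atan2( sin Δλ' cos φ₁ , cos φ₂ sin φ₁ − sin φ₂ cos φ₁ cos Δλ' ) = 170.042°.
Final bearing = (170.042° + 180°) mod 360° = 350.042°.

final bearing 350.042°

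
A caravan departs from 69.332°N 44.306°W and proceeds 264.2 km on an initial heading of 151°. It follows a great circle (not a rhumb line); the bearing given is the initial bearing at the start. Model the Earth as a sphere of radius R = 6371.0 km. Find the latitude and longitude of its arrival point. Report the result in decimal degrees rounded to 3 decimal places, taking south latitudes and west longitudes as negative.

δ = 264.2/6371 = 0.041469 rad (2.3760°).
Converting: φ₁ = 1.210072 rad, θ = 2.635447 rad.
sin φ₂ = sin φ₁ cos δ + cos φ₁ sin δ cos θ = (0.935641)(0.999140) + (0.352952)(0.041457)(-0.874620) = 0.922039
φ₂ = asin(0.922039) = 1.173316 rad = 67.226°.
Then Δλ = atan2(0.007094, 0.136442) = 0.051945 rad, from sin θ sin δ cos φ₁ over cos δ − sin φ₁ sin φ₂.
λ₂ = -44.306° + 2.976° = -41.330°.

latitude 67.226°, longitude -41.330°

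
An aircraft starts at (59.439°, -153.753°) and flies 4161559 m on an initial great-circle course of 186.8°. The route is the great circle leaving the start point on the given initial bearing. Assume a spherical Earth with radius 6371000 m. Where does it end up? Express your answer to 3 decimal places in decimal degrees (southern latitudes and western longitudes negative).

latitude 22.148°, longitude -158.209°

δ = 4161559/6371000 = 0.653203 rad (37.4258°).
Start latitude φ₁ = 1.037406 rad; initial bearing θ = 3.260275 rad.
sin φ₂ = sin φ₁ cos δ + cos φ₁ sin δ cos θ = (0.861088)(0.794141) + (0.508455)(0.607733)(-0.992966) = 0.376994
φ₂ = asin(0.376994) = 0.386549 rad = 22.148°.
Then Δλ = atan2(-0.036587, 0.469516) = -0.077769 rad, from sin θ sin δ cos φ₁ over cos δ − sin φ₁ sin φ₂.
λ₂ = -153.753° + -4.456° = -158.209°.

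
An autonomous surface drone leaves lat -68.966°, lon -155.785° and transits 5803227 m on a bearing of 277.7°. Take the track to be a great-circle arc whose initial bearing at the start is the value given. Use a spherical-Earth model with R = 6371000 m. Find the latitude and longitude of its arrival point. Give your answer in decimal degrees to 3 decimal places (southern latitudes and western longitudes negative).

latitude -32.290°, longitude 136.373°

The arc subtends δ = 5803227/6371000 = 0.910882 rad at the centre.
Converting: φ₁ = -1.203684 rad, θ = 4.846779 rad.
sin φ₂ = sin φ₁ cos δ + cos φ₁ sin δ cos θ = (-0.933368)(0.613049) + (0.358922)(0.790045)(0.133986) = -0.534207
φ₂ = asin(-0.534207) = -0.563569 rad = -32.290°.
Δλ = atan2( sin θ sin δ cos φ₁ , cos δ − sin φ₁ sin φ₂ ) = atan2(-0.281007, 0.114438) = -1.184062 rad = -67.842°.
λ₂ = -155.785° + -67.842° = -223.627°, normalized to (−180°, 180°] → 136.373°.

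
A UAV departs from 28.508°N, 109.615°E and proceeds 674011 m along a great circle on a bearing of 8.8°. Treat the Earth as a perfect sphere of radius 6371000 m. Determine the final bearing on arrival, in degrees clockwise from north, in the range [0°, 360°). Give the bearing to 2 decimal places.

final bearing 9.39°

Angular distance δ = d/R = 674011 / 6371000 = 0.105794 rad.
Start latitude φ₁ = 0.497558 rad; initial bearing θ = 0.153589 rad.
sin φ₂ = sin φ₁ cos δ + cos φ₁ sin δ cos θ = (0.477281)(0.994409) + (0.878750)(0.105596)(0.988228) = 0.566314
φ₂ = asin(0.566314) = 0.602026 rad = 34.494°.
Δλ = atan2( sin θ sin δ cos φ₁ , cos δ − sin φ₁ sin φ₂ ) = atan2(0.014196, 0.724118) = 0.019602 rad = 1.123°.
λ₂ = 109.615° + 1.123° = 110.738°.
The forward bearing on arrival equals the back-azimuth from the destination plus 180°.
Back-azimuth from P₂ (34.49°, 110.74°) to P₁ (28.51°, 109.61°), with Δλ' = λ₁ − λ₂ = -1.12°: atan2( sin Δλ' cos φ₁ , cos φ₂ sin φ₁ − sin φ₂ cos φ₁ cos Δλ' ) = 189.39°.
Final bearing = (189.39° + 180°) mod 360° = 9.39°.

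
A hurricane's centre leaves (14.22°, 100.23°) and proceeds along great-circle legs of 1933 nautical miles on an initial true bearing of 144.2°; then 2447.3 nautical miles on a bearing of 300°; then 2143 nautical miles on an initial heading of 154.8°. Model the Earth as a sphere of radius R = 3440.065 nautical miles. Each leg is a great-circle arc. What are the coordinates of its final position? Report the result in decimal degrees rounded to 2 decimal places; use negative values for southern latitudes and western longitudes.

Apply the spherical direct solution leg by leg, carrying full precision between legs.
Leg 1: from (14.22°, 100.23°), δ = 1933/3440.065 = 0.561908 rad, θ = 144.2° → φ = -12.18°, λ = 118.82°.
Leg 2: from (-12.18°, 118.82°), δ = 2447.3/3440.065 = 0.711411 rad, θ = 300° → φ = 9.16°, λ = 83.88°.
Leg 3: from (9.16°, 83.88°), δ = 2143/3440.065 = 0.622953 rad, θ = 154.8° → φ = -23.07°, λ = 99.55°.

latitude -23.07°, longitude 99.55°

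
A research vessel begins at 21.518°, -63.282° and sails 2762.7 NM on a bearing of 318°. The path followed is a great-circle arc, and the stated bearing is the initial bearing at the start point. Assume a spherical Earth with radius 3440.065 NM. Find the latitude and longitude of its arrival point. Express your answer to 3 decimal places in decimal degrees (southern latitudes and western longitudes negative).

latitude 48.778°, longitude -110.218°

Angular distance δ = d/R = 2762.7 / 3440.065 = 0.803095 rad.
Converting: φ₁ = 0.375560 rad, θ = 5.550147 rad.
Applying the spherical law of cosines for sides, sin φ₂ = sin φ₁ cos δ + cos φ₁ sin δ cos θ = 0.752164, so φ₂ = 48.778°.
Then Δλ = atan2(-0.447890, 0.418594) = -0.819195 rad, from sin θ sin δ cos φ₁ over cos δ − sin φ₁ sin φ₂.
Hence λ₂ = -63.282° + -46.936° = -110.218°.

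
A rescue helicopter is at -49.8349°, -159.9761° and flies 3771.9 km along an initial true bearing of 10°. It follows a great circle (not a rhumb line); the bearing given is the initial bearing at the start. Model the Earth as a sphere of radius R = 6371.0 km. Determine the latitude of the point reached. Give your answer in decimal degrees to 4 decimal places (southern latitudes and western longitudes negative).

Angular distance δ = d/R = 3771.9 / 6371 = 0.592042 rad.
With φ₁ = -49.8349° = -0.869783 rad and θ = 10° = 0.174533 rad:
Destination latitude: φ₂ = arcsin( sin φ₁ cos δ + cos φ₁ sin δ cos θ ) = arcsin(-0.279652) = -16.2395°.
Then Δλ = atan2(0.062503, 0.616096) = 0.101105 rad, from sin θ sin δ cos φ₁ over cos δ − sin φ₁ sin φ₂.
λ₂ = λ₁ + Δλ = -154.1832°.

latitude -16.2395°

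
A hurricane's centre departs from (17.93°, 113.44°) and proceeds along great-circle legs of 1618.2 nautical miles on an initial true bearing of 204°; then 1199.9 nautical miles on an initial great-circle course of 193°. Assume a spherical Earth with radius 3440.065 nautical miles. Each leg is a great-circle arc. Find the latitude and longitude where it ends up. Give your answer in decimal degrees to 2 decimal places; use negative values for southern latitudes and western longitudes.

latitude -26.29°, longitude 97.82°

Apply the spherical direct solution leg by leg, carrying full precision between legs.
Leg 1: from (17.93°, 113.44°), δ = 1618.2/3440.065 = 0.470398 rad, θ = 204° → φ = -6.86°, λ = 102.74°.
Leg 2: from (-6.86°, 102.74°), δ = 1199.9/3440.065 = 0.348802 rad, θ = 193° → φ = -26.29°, λ = 97.82°.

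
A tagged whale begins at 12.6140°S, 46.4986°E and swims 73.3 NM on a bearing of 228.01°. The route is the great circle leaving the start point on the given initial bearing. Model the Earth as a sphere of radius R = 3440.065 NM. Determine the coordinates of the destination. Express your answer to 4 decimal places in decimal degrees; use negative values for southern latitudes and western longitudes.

Central angle δ = d/R = 0.021308 rad.
Start latitude φ₁ = -0.220156 rad; initial bearing θ = 3.979525 rad.
sin φ₂ = sin φ₁ cos δ + cos φ₁ sin δ cos θ = (-0.218382)(0.999773) + (0.975863)(0.021306)(-0.669001) = -0.232242
φ₂ = asin(-0.232242) = -0.234382 rad = -13.4291°.
Δλ = atan2( sin θ sin δ cos φ₁ , cos δ − sin φ₁ sin φ₂ ) = atan2(-0.015454, 0.949056) = -0.016282 rad = -0.9329°.
λ₂ = λ₁ + Δλ = 45.5657°.

latitude -13.4291°, longitude 45.5657°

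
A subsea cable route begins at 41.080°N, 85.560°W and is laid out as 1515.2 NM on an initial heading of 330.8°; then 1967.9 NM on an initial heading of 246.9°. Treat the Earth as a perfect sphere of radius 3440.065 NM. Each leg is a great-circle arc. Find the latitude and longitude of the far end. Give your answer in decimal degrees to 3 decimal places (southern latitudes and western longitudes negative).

latitude 39.256°, longitude -151.021°

Apply the spherical direct solution leg by leg, carrying full precision between legs.
Leg 1: from (41.080°, -85.560°), δ = 1515.2/3440.065 = 0.440457 rad, θ = 330.8° → φ = 61.037°, λ = -110.998°.
Leg 2: from (61.037°, -110.998°), δ = 1967.9/3440.065 = 0.572053 rad, θ = 246.9° → φ = 39.256°, λ = -151.021°.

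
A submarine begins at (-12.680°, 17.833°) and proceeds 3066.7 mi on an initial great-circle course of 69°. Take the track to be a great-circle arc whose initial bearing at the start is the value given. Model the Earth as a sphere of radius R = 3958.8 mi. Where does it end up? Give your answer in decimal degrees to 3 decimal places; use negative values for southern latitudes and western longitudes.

latitude 5.030°, longitude 58.793°

δ = 3066.7/3958.8 = 0.774654 rad (44.3844°).
Converting: φ₁ = -0.221308 rad, θ = 1.204277 rad.
Applying the spherical law of cosines for sides, sin φ₂ = sin φ₁ cos δ + cos φ₁ sin δ cos θ = 0.087681, so φ₂ = 5.030°.
For the longitude increment, Δλ = atan2( sin θ sin δ cos φ₁, cos δ − sin φ₁ sin φ₂ ) = atan2(0.637084, 0.733910) = 40.960°.
Hence λ₂ = 17.833° + 40.960° = 58.793°.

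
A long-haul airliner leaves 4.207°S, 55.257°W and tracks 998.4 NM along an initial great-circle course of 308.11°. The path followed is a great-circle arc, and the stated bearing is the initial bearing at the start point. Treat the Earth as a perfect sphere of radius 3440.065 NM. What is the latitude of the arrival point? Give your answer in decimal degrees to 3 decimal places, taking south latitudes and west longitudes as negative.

latitude 6.076°

Angular distance δ = d/R = 998.4 / 3440.065 = 0.290227 rad.
Converting: φ₁ = -0.073426 rad, θ = 5.377534 rad.
sin φ₂ = sin φ₁ cos δ + cos φ₁ sin δ cos θ = (-0.073360)(0.958179) + (0.997306)(0.286170)(0.617173) = 0.105848
φ₂ = asin(0.105848) = 0.106047 rad = 6.076°.
For the longitude increment, Δλ = atan2( sin θ sin δ cos φ₁, cos δ − sin φ₁ sin φ₂ ) = atan2(-0.224560, 0.965944) = -13.087°.
λ₂ = λ₁ + Δλ = -68.344°.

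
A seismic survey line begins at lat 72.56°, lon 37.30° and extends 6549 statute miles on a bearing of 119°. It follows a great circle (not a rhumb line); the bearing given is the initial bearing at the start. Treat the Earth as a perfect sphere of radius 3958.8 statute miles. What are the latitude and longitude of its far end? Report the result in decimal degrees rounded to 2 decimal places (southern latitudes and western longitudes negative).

Angular distance δ = d/R = 6549 / 3958.8 = 1.654289 rad.
Start latitude φ₁ = 1.266411 rad; initial bearing θ = 2.076942 rad.
Applying the spherical law of cosines for sides, sin φ₂ = sin φ₁ cos δ + cos φ₁ sin δ cos θ = -0.224357, so φ₂ = -12.97°.
For the longitude increment, Δλ = atan2( sin θ sin δ cos φ₁, cos δ − sin φ₁ sin φ₂ ) = atan2(0.261216, 0.130648) = 63.43°.
λ₂ = 37.30° + 63.43° = 100.73°.

latitude -12.97°, longitude 100.73°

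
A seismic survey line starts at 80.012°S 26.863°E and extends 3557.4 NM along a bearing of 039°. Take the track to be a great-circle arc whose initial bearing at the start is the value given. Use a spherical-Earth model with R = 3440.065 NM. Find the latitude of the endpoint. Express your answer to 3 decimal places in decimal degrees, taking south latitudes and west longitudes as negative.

latitude -22.812°

δ = 3557.4/3440.065 = 1.034108 rad (59.2500°).
Start latitude φ₁ = -1.396473 rad; initial bearing θ = 0.680678 rad.
sin φ₂ = sin φ₁ cos δ + cos φ₁ sin δ cos θ = (-0.984844)(0.511292) + (0.173442)(0.859407)(0.777146) = -0.387704
φ₂ = asin(-0.387704) = -0.398140 rad = -22.812°.
Δλ = atan2( sin θ sin δ cos φ₁ , cos δ − sin φ₁ sin φ₂ ) = atan2(0.093805, 0.129464) = 0.627020 rad = 35.926°.
λ₂ = 26.863° + 35.926° = 62.789°.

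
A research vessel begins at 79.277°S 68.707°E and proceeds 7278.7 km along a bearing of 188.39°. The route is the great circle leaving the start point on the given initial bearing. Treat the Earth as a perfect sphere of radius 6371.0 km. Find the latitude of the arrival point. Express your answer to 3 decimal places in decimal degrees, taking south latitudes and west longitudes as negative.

Central angle δ = d/R = 1.142474 rad.
Converting: φ₁ = -1.383645 rad, θ = 3.288026 rad.
sin φ₂ = sin φ₁ cos δ + cos φ₁ sin δ cos θ = (-0.982538)(0.415346) + (0.186061)(0.909664)(-0.989298) = -0.575534
φ₂ = asin(-0.575534) = -0.613258 rad = -35.137°.
Δλ = atan2( sin θ sin δ cos φ₁ , cos δ − sin φ₁ sin φ₂ ) = atan2(-0.024696, -0.150139) = -2.978566 rad = -170.659°.
λ₂ = λ₁ + Δλ = -101.952°.

latitude -35.137°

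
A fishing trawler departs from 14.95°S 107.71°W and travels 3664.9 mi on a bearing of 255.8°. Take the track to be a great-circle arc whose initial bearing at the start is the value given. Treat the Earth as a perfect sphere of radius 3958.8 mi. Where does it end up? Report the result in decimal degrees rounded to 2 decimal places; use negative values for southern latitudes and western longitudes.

δ = 3664.9/3958.8 = 0.925760 rad (53.0422°).
With φ₁ = -14.95° = -0.260927 rad and θ = 255.8° = 4.464552 rad:
Destination latitude: φ₂ = arcsin( sin φ₁ cos δ + cos φ₁ sin δ cos θ ) = arcsin(-0.344487) = -20.15°.
Then Δλ = atan2(-0.748441, 0.512358) = -0.970504 rad, from sin θ sin δ cos φ₁ over cos δ − sin φ₁ sin φ₂.
λ₂ = -107.71° + -55.61° = -163.32°.

latitude -20.15°, longitude -163.32°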